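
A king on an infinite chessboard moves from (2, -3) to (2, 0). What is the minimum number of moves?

max(|x_i - y_i|) = max(|2 - 2|, |-3 - 0|) = max(0, 3) = 3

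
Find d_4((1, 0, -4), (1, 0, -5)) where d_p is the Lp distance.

(Σ|x_i - y_i|^4)^(1/4) = (|1 - 1|^4 + |0 - 0|^4 + |-4 - (-5)|^4)^(1/4)
= (0^4 + 0^4 + 1^4)^(1/4) = (0 + 0 + 1)^(1/4) = (1)^(1/4) = 1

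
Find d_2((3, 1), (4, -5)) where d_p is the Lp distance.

(Σ|x_i - y_i|^2)^(1/2) = (|3 - 4|^2 + |1 - (-5)|^2)^(1/2)
= (1^2 + 6^2)^(1/2) = (1 + 36)^(1/2) = (37)^(1/2) ≈ 6.0828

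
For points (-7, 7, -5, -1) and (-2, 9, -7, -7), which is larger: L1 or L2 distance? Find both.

L1 = |-7 - (-2)| + |7 - 9| + |-5 - (-7)| + |-1 - (-7)| = 5 + 2 + 2 + 6 = 15
L2 = √(5² + 2² + 2² + 6²) = √69 ≈ 8.3066
L1 ≥ L2 always (equality iff movement is along one axis); L1 > L2 here.
Ratio L1/L2 = 15/√69 ≈ 1.8058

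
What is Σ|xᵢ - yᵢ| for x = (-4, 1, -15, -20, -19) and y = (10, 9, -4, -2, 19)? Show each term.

Σ|x_i - y_i| = |-4 - 10| + |1 - 9| + |-15 - (-4)| + |-20 - (-2)| + |-19 - 19| = 14 + 8 + 11 + 18 + 38 = 89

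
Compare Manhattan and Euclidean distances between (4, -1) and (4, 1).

L1 = |4 - 4| + |-1 - 1| = 0 + 2 = 2
L2 = √(0² + 2²) = √4 = 2
L1 ≥ L2 always (equality iff movement is along one axis); L1 = L2 here (movement is along a single axis).
Ratio L1/L2 = 2/2 = 1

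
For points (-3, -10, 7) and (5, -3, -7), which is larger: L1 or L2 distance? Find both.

L1 = |-3 - 5| + |-10 - (-3)| + |7 - (-7)| = 8 + 7 + 14 = 29
L2 = √(8² + 7² + 14²) = √309 ≈ 17.5784
L1 ≥ L2 always (equality iff movement is along one axis); L1 > L2 here.
Ratio L1/L2 = 29/√309 ≈ 1.6498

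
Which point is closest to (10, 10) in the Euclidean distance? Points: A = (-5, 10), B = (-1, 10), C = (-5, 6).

Distances: d(A) = 15, d(B) = 11, d(C) ≈ 15.5242. Nearest: B = (-1, 10) with distance 11.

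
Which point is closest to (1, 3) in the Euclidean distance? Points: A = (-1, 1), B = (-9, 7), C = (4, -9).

Distances: d(A) ≈ 2.8284, d(B) ≈ 10.7703, d(C) ≈ 12.3693. Nearest: A = (-1, 1) with distance 2.8284.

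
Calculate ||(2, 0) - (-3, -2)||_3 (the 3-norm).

(Σ|x_i - y_i|^3)^(1/3) = (|2 - (-3)|^3 + |0 - (-2)|^3)^(1/3)
= (5^3 + 2^3)^(1/3) = (125 + 8)^(1/3) = (133)^(1/3) ≈ 5.1045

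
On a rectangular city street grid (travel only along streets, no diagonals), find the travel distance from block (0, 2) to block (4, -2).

Σ|x_i - y_i| = |0 - 4| + |2 - (-2)| = 4 + 4 = 8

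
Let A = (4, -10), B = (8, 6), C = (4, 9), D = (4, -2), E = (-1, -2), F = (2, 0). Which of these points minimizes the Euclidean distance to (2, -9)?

Distances: d(A) ≈ 2.2361, d(B) ≈ 16.1555, d(C) ≈ 18.1108, d(D) ≈ 7.2801, d(E) ≈ 7.6158, d(F) = 9. Nearest: A = (4, -10) with distance 2.2361.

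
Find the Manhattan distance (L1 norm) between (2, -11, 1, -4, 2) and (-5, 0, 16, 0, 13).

Σ|x_i - y_i| = |2 - (-5)| + |-11 - 0| + |1 - 16| + |-4 - 0| + |2 - 13| = 7 + 11 + 15 + 4 + 11 = 48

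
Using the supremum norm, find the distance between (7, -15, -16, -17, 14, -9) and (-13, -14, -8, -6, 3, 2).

max(|x_i - y_i|) = max(|7 - (-13)|, |-15 - (-14)|, |-16 - (-8)|, |-17 - (-6)|, |14 - 3|, |-9 - 2|) = max(20, 1, 8, 11, 11, 11) = 20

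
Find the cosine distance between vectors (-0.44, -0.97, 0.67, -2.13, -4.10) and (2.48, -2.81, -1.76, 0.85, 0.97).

With u = (-0.44, -0.97, 0.67, -2.13, -4.10), v = (2.48, -2.81, -1.76, 0.85, 0.97):
u·v = (-0.44)·2.48 + (-0.97)·(-2.81) + 0.67·(-1.76) + (-2.13)·0.85 + (-4.1)·0.97 = (-1.0912) + 2.7257 + (-1.1792) + (-1.8105) + (-3.977) = -5.3322.
|u| = √((-0.44)² + (-0.97)² + 0.67² + (-2.13)² + (-4.1)²) = √(0.1936 + 0.9409 + 0.4489 + 4.5369 + 16.81) = √22.9303, |v| = √(2.48² + (-2.81)² + (-1.76)² + 0.85² + 0.97²) = √(6.1504 + 7.8961 + 3.0976 + 0.7225 + 0.9409) = √18.8075.
cos θ = (u·v)/(|u||v|) = -5.3322/(√22.9303·√18.8075) ≈ -0.2568
Cosine distance = 1 - cos θ ≈ 1 - (-0.2568) = 1.2568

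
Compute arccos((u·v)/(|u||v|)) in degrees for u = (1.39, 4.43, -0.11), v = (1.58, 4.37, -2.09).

With u = (1.39, 4.43, -0.11), v = (1.58, 4.37, -2.09):
u·v = 1.39·1.58 + 4.43·4.37 + (-0.11)·(-2.09) = 2.1962 + 19.3591 + 0.2299 = 21.7852.
|u| = √(1.39² + 4.43² + (-0.11)²) = √(1.9321 + 19.6249 + 0.0121) = √21.5691, |v| = √(1.58² + 4.37² + (-2.09)²) = √(2.4964 + 19.0969 + 4.3681) = √25.9614.
cos θ = (u·v)/(|u||v|) = 21.7852/(√21.5691·√25.9614) ≈ 0.920622
θ = arccos(0.920622) ≈ 22.98°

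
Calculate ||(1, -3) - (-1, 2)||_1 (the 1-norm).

Σ|x_i - y_i| = |1 - (-1)| + |-3 - 2| = 2 + 5 = 7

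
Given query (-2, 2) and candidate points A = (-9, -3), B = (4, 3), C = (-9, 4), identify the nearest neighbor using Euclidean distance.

Distances: d(A) ≈ 8.6023, d(B) ≈ 6.0828, d(C) ≈ 7.2801. Nearest: B = (4, 3) with distance 6.0828.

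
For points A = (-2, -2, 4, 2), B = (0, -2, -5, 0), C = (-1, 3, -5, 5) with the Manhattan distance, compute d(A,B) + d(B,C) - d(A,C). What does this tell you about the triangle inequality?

d(A,B) = 2 + 0 + 9 + 2 = 13, d(B,C) = 1 + 5 + 0 + 5 = 11, d(A,C) = 1 + 5 + 9 + 3 = 18.
d(A,B) + d(B,C) - d(A,C) = 13 + 11 - 18 = 24 - 18 = 6. This is ≥ 0, so the triangle inequality holds for these points.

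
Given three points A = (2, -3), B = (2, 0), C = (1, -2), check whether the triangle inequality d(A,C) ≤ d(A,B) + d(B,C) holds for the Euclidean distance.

d(A,B) = √(0² + 3²) = √9 = 3, d(B,C) = √(1² + 2²) = √5 ≈ 2.2361, d(A,C) = √(1² + 1²) = √2 ≈ 1.4142.
d(A,C) ≈ 1.4142 ≤ 3 + 2.2361 = 5.2361. Triangle inequality is satisfied.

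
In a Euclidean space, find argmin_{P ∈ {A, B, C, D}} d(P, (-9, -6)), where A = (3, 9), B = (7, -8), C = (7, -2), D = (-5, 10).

Distances: d(A) ≈ 19.2094, d(B) ≈ 16.1245, d(C) ≈ 16.4924, d(D) ≈ 16.4924. Nearest: B = (7, -8) with distance 16.1245.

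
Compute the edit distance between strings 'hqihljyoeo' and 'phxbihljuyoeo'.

Let D[i][j] be the edit distance between the first i characters of 'hqihljyoeo' and the first j characters of 'phxbihljuyoeo', with D[i][0] = i, D[0][j] = j, and D[i][j] = D[i-1][j-1] if the characters match, else 1 + min(D[i-1][j], D[i][j-1], D[i-1][j-1]). Filling the table (rows: prefixes of 'hqihljyoeo', columns: prefixes of 'phxbihljuyoeo'):
     ε  p  h  x  b  i  h  l  j  u  y  o  e  o
  ε  0  1  2  3  4  5  6  7  8  9 10 11 12 13
  h  1  1  1  2  3  4  5  6  7  8  9 10 11 12
  q  2  2  2  2  3  4  5  6  7  8  9 10 11 12
  i  3  3  3  3  3  3  4  5  6  7  8  9 10 11
  h  4  4  3  4  4  4  3  4  5  6  7  8  9 10
  l  5  5  4  4  5  5  4  3  4  5  6  7  8  9
  j  6  6  5  5  5  6  5  4  3  4  5  6  7  8
  y  7  7  6  6  6  6  6  5  4  4  4  5  6  7
  o  8  8  7  7  7  7  7  6  5  5  5  4  5  6
  e  9  9  8  8  8  8  8  7  6  6  6  5  4  5
  o 10 10  9  9  9  9  9  8  7  7  7  6  5  4
The bottom-right entry gives D[10][13] = 4, so no sequence of fewer than 4 edits works. Backtracking through the table gives one optimal edit sequence (4 edits):
  hqihljyoeo → phqihljyoeo (ins p @1)
  phqihljyoeo → phxqihljyoeo (ins x @3)
  phxqihljyoeo → phxbihljyoeo (sub q→b @4)
  phxbihljyoeo → phxbihljuyoeo (ins u @9)
Edit distance = 4.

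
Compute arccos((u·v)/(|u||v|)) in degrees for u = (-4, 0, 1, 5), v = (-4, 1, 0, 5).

With u = (-4, 0, 1, 5), v = (-4, 1, 0, 5):
u·v = (-4)·(-4) + 0·1 + 1·0 + 5·5 = 16 + 0 + 0 + 25 = 41.
|u| = √((-4)² + 0² + 1² + 5²) = √42, |v| = √((-4)² + 1² + 0² + 5²) = √42, so |u||v| = √(42·42) = √1764 = 42.
cos θ = (u·v)/(|u||v|) = 41/42 ≈ 0.97619
θ = arccos(0.97619) ≈ 12.53°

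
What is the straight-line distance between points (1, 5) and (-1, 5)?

√(Σ(x_i - y_i)²) = √((1 - (-1))² + (5 - 5)²)
= √(2² + 0²) = √(4 + 0) = √4 = 2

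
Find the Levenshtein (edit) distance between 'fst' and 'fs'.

Let D[i][j] be the edit distance between the first i characters of 'fst' and the first j characters of 'fs', with D[i][0] = i, D[0][j] = j, and D[i][j] = D[i-1][j-1] if the characters match, else 1 + min(D[i-1][j], D[i][j-1], D[i-1][j-1]). Filling the table (rows: prefixes of 'fst', columns: prefixes of 'fs'):
     ε  f  s
  ε  0  1  2
  f  1  0  1
  s  2  1  0
  t  3  2  1
The bottom-right entry gives D[3][2] = 1, so no sequence of fewer than 1 edit works. Backtracking through the table gives one optimal edit sequence (1 edit):
  fst → fs (del t @3)
Edit distance = 1.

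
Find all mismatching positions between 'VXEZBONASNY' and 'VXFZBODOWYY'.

Differing positions: 3, 7, 8, 9, 10. Hamming distance = 5.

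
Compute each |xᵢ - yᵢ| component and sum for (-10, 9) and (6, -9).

Σ|x_i - y_i| = |-10 - 6| + |9 - (-9)| = 16 + 18 = 34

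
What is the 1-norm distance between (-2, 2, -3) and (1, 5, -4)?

Σ|x_i - y_i| = |-2 - 1| + |2 - 5| + |-3 - (-4)| = 3 + 3 + 1 = 7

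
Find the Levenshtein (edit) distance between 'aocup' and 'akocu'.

Let D[i][j] be the edit distance between the first i characters of 'aocup' and the first j characters of 'akocu', with D[i][0] = i, D[0][j] = j, and D[i][j] = D[i-1][j-1] if the characters match, else 1 + min(D[i-1][j], D[i][j-1], D[i-1][j-1]). Filling the table (rows: prefixes of 'aocup', columns: prefixes of 'akocu'):
     ε  a  k  o  c  u
  ε  0  1  2  3  4  5
  a  1  0  1  2  3  4
  o  2  1  1  1  2  3
  c  3  2  2  2  1  2
  u  4  3  3  3  2  1
  p  5  4  4  4  3  2
The bottom-right entry gives D[5][5] = 2, so no sequence of fewer than 2 edits works. Backtracking through the table gives one optimal edit sequence (2 edits):
  aocup → akocup (ins k @2)
  akocup → akocu (del p @6)
Edit distance = 2.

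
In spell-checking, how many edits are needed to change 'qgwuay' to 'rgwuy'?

Let D[i][j] be the edit distance between the first i characters of 'qgwuay' and the first j characters of 'rgwuy', with D[i][0] = i, D[0][j] = j, and D[i][j] = D[i-1][j-1] if the characters match, else 1 + min(D[i-1][j], D[i][j-1], D[i-1][j-1]). Filling the table (rows: prefixes of 'qgwuay', columns: prefixes of 'rgwuy'):
     ε  r  g  w  u  y
  ε  0  1  2  3  4  5
  q  1  1  2  3  4  5
  g  2  2  1  2  3  4
  w  3  3  2  1  2  3
  u  4  4  3  2  1  2
  a  5  5  4  3  2  2
  y  6  6  5  4  3  2
The bottom-right entry gives D[6][5] = 2, so no sequence of fewer than 2 edits works. Backtracking through the table gives one optimal edit sequence (2 edits):
  qgwuay → rgwuay (sub q→r @1)
  rgwuay → rgwuy (del a @5)
Edit distance = 2.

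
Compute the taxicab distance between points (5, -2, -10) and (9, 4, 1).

Σ|x_i - y_i| = |5 - 9| + |-2 - 4| + |-10 - 1| = 4 + 6 + 11 = 21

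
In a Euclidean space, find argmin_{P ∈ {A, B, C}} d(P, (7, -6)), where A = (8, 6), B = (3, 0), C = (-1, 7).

Distances: d(A) ≈ 12.0416, d(B) ≈ 7.2111, d(C) ≈ 15.2643. Nearest: B = (3, 0) with distance 7.2111.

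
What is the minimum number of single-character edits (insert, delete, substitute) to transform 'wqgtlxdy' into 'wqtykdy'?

Let D[i][j] be the edit distance between the first i characters of 'wqgtlxdy' and the first j characters of 'wqtykdy', with D[i][0] = i, D[0][j] = j, and D[i][j] = D[i-1][j-1] if the characters match, else 1 + min(D[i-1][j], D[i][j-1], D[i-1][j-1]). Filling the table (rows: prefixes of 'wqgtlxdy', columns: prefixes of 'wqtykdy'):
     ε  w  q  t  y  k  d  y
  ε  0  1  2  3  4  5  6  7
  w  1  0  1  2  3  4  5  6
  q  2  1  0  1  2  3  4  5
  g  3  2  1  1  2  3  4  5
  t  4  3  2  1  2  3  4  5
  l  5  4  3  2  2  3  4  5
  x  6  5  4  3  3  3  4  5
  d  7  6  5  4  4  4  3  4
  y  8  7  6  5  4  5  4  3
The bottom-right entry gives D[8][7] = 3, so no sequence of fewer than 3 edits works. Backtracking through the table gives one optimal edit sequence (3 edits):
  wqgtlxdy → wqtlxdy (del g @3)
  wqtlxdy → wqtyxdy (sub l→y @4)
  wqtyxdy → wqtykdy (sub x→k @5)
Edit distance = 3.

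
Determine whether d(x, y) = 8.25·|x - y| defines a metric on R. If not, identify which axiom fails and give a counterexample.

Yes. Since |x - y| is a metric on R and 8.25 > 0, the positive scalar multiple 8.25·|x - y| is also a metric: scaling by a positive constant preserves non-negativity, identity (d=0 ⟺ |x-y|=0 ⟺ x=y), symmetry, and the triangle inequality.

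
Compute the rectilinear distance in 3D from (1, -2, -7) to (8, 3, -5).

Σ|x_i - y_i| = |1 - 8| + |-2 - 3| + |-7 - (-5)| = 7 + 5 + 2 = 14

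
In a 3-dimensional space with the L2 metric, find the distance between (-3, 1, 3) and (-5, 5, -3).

(Σ|x_i - y_i|^2)^(1/2) = (|-3 - (-5)|^2 + |1 - 5|^2 + |3 - (-3)|^2)^(1/2)
= (2^2 + 4^2 + 6^2)^(1/2) = (4 + 16 + 36)^(1/2) = (56)^(1/2) ≈ 7.4833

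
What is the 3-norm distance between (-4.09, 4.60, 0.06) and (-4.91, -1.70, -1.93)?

(Σ|x_i - y_i|^3)^(1/3) = (|-4.09 - (-4.91)|^3 + |4.6 - (-1.7)|^3 + |0.06 - (-1.93)|^3)^(1/3)
= (0.82^3 + 6.3^3 + 1.99^3)^(1/3) ≈ (0.5514 + 250.047 + 7.8806)^(1/3) = (258.479)^(1/3) ≈ 6.37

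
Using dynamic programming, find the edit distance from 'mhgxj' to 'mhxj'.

Let D[i][j] be the edit distance between the first i characters of 'mhgxj' and the first j characters of 'mhxj', with D[i][0] = i, D[0][j] = j, and D[i][j] = D[i-1][j-1] if the characters match, else 1 + min(D[i-1][j], D[i][j-1], D[i-1][j-1]). Filling the table (rows: prefixes of 'mhgxj', columns: prefixes of 'mhxj'):
     ε  m  h  x  j
  ε  0  1  2  3  4
  m  1  0  1  2  3
  h  2  1  0  1  2
  g  3  2  1  1  2
  x  4  3  2  1  2
  j  5  4  3  2  1
The bottom-right entry gives D[5][4] = 1, so no sequence of fewer than 1 edit works. Backtracking through the table gives one optimal edit sequence (1 edit):
  mhgxj → mhxj (del g @3)
Edit distance = 1.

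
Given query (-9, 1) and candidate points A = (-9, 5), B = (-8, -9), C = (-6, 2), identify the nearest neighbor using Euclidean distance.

Distances: d(A) = 4, d(B) ≈ 10.0499, d(C) ≈ 3.1623. Nearest: C = (-6, 2) with distance 3.1623.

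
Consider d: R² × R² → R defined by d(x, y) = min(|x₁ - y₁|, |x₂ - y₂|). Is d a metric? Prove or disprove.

No. d fails identity of indiscernibles: take x = (-2, 0) and y = (-2, 1). Then d(x,y) = min(|-2 - (-2)|, |0 - 1|) = min(0, 1) = 0, yet x ≠ y.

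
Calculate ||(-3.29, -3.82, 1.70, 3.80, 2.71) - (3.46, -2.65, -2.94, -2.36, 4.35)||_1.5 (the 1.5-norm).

(Σ|x_i - y_i|^1.5)^(1/1.5) = (|-3.29 - 3.46|^1.5 + |-3.82 - (-2.65)|^1.5 + |1.7 - (-2.94)|^1.5 + |3.8 - (-2.36)|^1.5 + |2.71 - 4.35|^1.5)^(1/1.5)
= (6.75^1.5 + 1.17^1.5 + 4.64^1.5 + 6.16^1.5 + 1.64^1.5)^(1/1.5) ≈ (17.537 + 1.2655 + 9.9949 + 15.2887 + 2.1002)^(1/1.5) = (46.1863)^(1/1.5) ≈ 12.8729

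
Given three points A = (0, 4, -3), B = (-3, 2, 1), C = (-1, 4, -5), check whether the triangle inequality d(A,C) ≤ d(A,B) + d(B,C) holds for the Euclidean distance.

d(A,B) = √(3² + 2² + 4²) = √29 ≈ 5.3852, d(B,C) = √(2² + 2² + 6²) = √44 ≈ 6.6332, d(A,C) = √(1² + 0² + 2²) = √5 ≈ 2.2361.
d(A,C) ≈ 2.2361 ≤ 5.3852 + 6.6332 = 12.0184. Triangle inequality is satisfied.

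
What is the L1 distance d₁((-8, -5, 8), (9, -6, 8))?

Σ|x_i - y_i| = |-8 - 9| + |-5 - (-6)| + |8 - 8| = 17 + 1 + 0 = 18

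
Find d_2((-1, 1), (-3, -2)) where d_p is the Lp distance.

(Σ|x_i - y_i|^2)^(1/2) = (|-1 - (-3)|^2 + |1 - (-2)|^2)^(1/2)
= (2^2 + 3^2)^(1/2) = (4 + 9)^(1/2) = (13)^(1/2) ≈ 3.6056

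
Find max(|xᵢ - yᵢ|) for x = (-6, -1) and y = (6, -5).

max(|x_i - y_i|) = max(|-6 - 6|, |-1 - (-5)|) = max(12, 4) = 12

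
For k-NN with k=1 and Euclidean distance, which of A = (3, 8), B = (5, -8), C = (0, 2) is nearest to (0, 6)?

Distances: d(A) ≈ 3.6056, d(B) ≈ 14.8661, d(C) = 4. Nearest: A = (3, 8) with distance 3.6056.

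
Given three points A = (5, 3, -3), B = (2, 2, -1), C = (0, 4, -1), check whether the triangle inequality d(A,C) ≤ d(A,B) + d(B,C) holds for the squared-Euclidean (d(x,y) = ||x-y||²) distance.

d(A,B) = 3² + 1² + 2² = 14, d(B,C) = 2² + 2² + 0² = 8, d(A,C) = 5² + 1² + 2² = 30.
d(A,C) = 30 > 14 + 8 = 22. Triangle inequality is VIOLATED. (Squared-Euclidean is not a metric — this is a counterexample.)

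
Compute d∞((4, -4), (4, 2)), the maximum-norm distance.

max(|x_i - y_i|) = max(|4 - 4|, |-4 - 2|) = max(0, 6) = 6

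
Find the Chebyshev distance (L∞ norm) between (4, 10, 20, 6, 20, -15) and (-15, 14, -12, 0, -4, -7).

max(|x_i - y_i|) = max(|4 - (-15)|, |10 - 14|, |20 - (-12)|, |6 - 0|, |20 - (-4)|, |-15 - (-7)|) = max(19, 4, 32, 6, 24, 8) = 32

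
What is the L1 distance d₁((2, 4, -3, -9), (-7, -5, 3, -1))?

Σ|x_i - y_i| = |2 - (-7)| + |4 - (-5)| + |-3 - 3| + |-9 - (-1)| = 9 + 9 + 6 + 8 = 32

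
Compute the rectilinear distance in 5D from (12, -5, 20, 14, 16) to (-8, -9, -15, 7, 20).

Σ|x_i - y_i| = |12 - (-8)| + |-5 - (-9)| + |20 - (-15)| + |14 - 7| + |16 - 20| = 20 + 4 + 35 + 7 + 4 = 70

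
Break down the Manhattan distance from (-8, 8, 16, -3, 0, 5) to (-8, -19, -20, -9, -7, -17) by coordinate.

Σ|x_i - y_i| = |-8 - (-8)| + |8 - (-19)| + |16 - (-20)| + |-3 - (-9)| + |0 - (-7)| + |5 - (-17)| = 0 + 27 + 36 + 6 + 7 + 22 = 98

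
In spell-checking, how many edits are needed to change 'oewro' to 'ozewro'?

Let D[i][j] be the edit distance between the first i characters of 'oewro' and the first j characters of 'ozewro', with D[i][0] = i, D[0][j] = j, and D[i][j] = D[i-1][j-1] if the characters match, else 1 + min(D[i-1][j], D[i][j-1], D[i-1][j-1]). Filling the table (rows: prefixes of 'oewro', columns: prefixes of 'ozewro'):
     ε  o  z  e  w  r  o
  ε  0  1  2  3  4  5  6
  o  1  0  1  2  3  4  5
  e  2  1  1  1  2  3  4
  w  3  2  2  2  1  2  3
  r  4  3  3  3  2  1  2
  o  5  4  4  4  3  2  1
The bottom-right entry gives D[5][6] = 1, so no sequence of fewer than 1 edit works. Backtracking through the table gives one optimal edit sequence (1 edit):
  oewro → ozewro (ins z @2)
Edit distance = 1.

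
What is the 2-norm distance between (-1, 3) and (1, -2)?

(Σ|x_i - y_i|^2)^(1/2) = (|-1 - 1|^2 + |3 - (-2)|^2)^(1/2)
= (2^2 + 5^2)^(1/2) = (4 + 25)^(1/2) = (29)^(1/2) ≈ 5.3852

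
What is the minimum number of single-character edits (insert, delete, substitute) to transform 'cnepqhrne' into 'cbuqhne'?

Let D[i][j] be the edit distance between the first i characters of 'cnepqhrne' and the first j characters of 'cbuqhne', with D[i][0] = i, D[0][j] = j, and D[i][j] = D[i-1][j-1] if the characters match, else 1 + min(D[i-1][j], D[i][j-1], D[i-1][j-1]). Filling the table (rows: prefixes of 'cnepqhrne', columns: prefixes of 'cbuqhne'):
     ε  c  b  u  q  h  n  e
  ε  0  1  2  3  4  5  6  7
  c  1  0  1  2  3  4  5  6
  n  2  1  1  2  3  4  4  5
  e  3  2  2  2  3  4  5  4
  p  4  3  3  3  3  4  5  5
  q  5  4  4  4  3  4  5  6
  h  6  5  5  5  4  3  4  5
  r  7  6  6  6  5  4  4  5
  n  8  7  7  7  6  5  4  5
  e  9  8  8  8  7  6  5  4
The bottom-right entry gives D[9][7] = 4, so no sequence of fewer than 4 edits works. Backtracking through the table gives one optimal edit sequence (4 edits):
  cnepqhrne → cepqhrne (del n @2)
  cepqhrne → cbpqhrne (sub e→b @2)
  cbpqhrne → cbuqhrne (sub p→u @3)
  cbuqhrne → cbuqhne (del r @6)
Edit distance = 4.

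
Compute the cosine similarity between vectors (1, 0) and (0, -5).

With u = (1, 0), v = (0, -5):
u·v = 1·0 + 0·(-5) = 0 + 0 = 0.
|u| = √(1² + 0²) = √1, |v| = √(0² + (-5)²) = √25, so |u||v| = √(1·25) = √25 = 5.
cos θ = (u·v)/(|u||v|) = 0/5 = 0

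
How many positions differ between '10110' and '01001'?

Differing positions: 1, 2, 3, 4, 5. Hamming distance = 5.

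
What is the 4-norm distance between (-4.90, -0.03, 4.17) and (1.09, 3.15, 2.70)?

(Σ|x_i - y_i|^4)^(1/4) = (|-4.9 - 1.09|^4 + |-0.03 - 3.15|^4 + |4.17 - 2.7|^4)^(1/4)
= (5.99^4 + 3.18^4 + 1.47^4)^(1/4) ≈ (1287.3816 + 102.2606 + 4.6695)^(1/4) = (1394.3117)^(1/4) ≈ 6.1107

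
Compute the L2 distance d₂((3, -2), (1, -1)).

√(Σ(x_i - y_i)²) = √((3 - 1)² + (-2 - (-1))²)
= √(2² + (-1)²) = √(4 + 1) = √5 ≈ 2.2361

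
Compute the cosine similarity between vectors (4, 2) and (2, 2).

With u = (4, 2), v = (2, 2):
u·v = 4·2 + 2·2 = 8 + 4 = 12.
|u| = √(4² + 2²) = √20, |v| = √(2² + 2²) = √8, so |u||v| = √(20·8) = √160.
cos θ = (u·v)/(|u||v|) = 12/√160 ≈ 0.9487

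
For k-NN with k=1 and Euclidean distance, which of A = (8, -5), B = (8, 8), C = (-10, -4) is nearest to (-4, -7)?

Distances: d(A) ≈ 12.1655, d(B) ≈ 19.2094, d(C) ≈ 6.7082. Nearest: C = (-10, -4) with distance 6.7082.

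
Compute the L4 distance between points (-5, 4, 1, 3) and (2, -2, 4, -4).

(Σ|x_i - y_i|^4)^(1/4) = (|-5 - 2|^4 + |4 - (-2)|^4 + |1 - 4|^4 + |3 - (-4)|^4)^(1/4)
= (7^4 + 6^4 + 3^4 + 7^4)^(1/4) = (2401 + 1296 + 81 + 2401)^(1/4) = (6179)^(1/4) ≈ 8.866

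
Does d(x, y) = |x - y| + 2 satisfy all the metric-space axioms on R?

No. d fails identity of indiscernibles (specifically d(x,x) = 0): d(8, 8) = |8 - 8| + 2 = 0 + 2 = 2 ≠ 0.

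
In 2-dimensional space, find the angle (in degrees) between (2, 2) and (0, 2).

With u = (2, 2), v = (0, 2):
u·v = 2·0 + 2·2 = 0 + 4 = 4.
|u| = √(2² + 2²) = √8, |v| = √(0² + 2²) = √4, so |u||v| = √(8·4) = √32.
cos θ = (u·v)/(|u||v|) = 4/√32 ≈ 0.707107
θ = arccos(0.707107) ≈ 45°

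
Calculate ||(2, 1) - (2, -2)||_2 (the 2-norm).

(Σ|x_i - y_i|^2)^(1/2) = (|2 - 2|^2 + |1 - (-2)|^2)^(1/2)
= (0^2 + 3^2)^(1/2) = (0 + 9)^(1/2) = (9)^(1/2) = 3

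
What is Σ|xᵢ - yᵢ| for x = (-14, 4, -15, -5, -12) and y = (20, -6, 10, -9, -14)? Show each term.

Σ|x_i - y_i| = |-14 - 20| + |4 - (-6)| + |-15 - 10| + |-5 - (-9)| + |-12 - (-14)| = 34 + 10 + 25 + 4 + 2 = 75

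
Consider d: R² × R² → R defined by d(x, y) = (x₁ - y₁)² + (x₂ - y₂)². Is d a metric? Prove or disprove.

No. The squared Euclidean distance fails the triangle inequality. Counterexample: x = (0, 0), y = (3, 1), z = (6, 2). d(x,z) = 6² + 2² = 40, but d(x,y) + d(y,z) = (3² + 1²) + (3² + 1²) = 10 + 10 = 20. Since 40 > 20, the triangle inequality is violated. (Note: √d, the ordinary Euclidean distance, IS a metric.)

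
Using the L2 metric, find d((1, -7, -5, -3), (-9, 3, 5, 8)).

√(Σ(x_i - y_i)²) = √((1 - (-9))² + (-7 - 3)² + (-5 - 5)² + (-3 - 8)²)
= √(10² + (-10)² + (-10)² + (-11)²) = √(100 + 100 + 100 + 121) = √421 ≈ 20.5183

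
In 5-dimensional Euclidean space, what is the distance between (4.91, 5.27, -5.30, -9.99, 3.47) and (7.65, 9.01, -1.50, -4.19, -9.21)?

√(Σ(x_i - y_i)²) = √((4.91 - 7.65)² + (5.27 - 9.01)² + (-5.3 - (-1.5))² + (-9.99 - (-4.19))² + (3.47 - (-9.21))²)
= √((-2.74)² + (-3.74)² + (-3.8)² + (-5.8)² + 12.68²) = √(7.5076 + 13.9876 + 14.44 + 33.64 + 160.7824) = √230.3576 ≈ 15.1775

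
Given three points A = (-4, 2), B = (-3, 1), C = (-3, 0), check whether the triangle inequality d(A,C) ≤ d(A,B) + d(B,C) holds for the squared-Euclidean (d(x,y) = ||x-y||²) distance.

d(A,B) = 1² + 1² = 2, d(B,C) = 0² + 1² = 1, d(A,C) = 1² + 2² = 5.
d(A,C) = 5 > 2 + 1 = 3. Triangle inequality is VIOLATED. (Squared-Euclidean is not a metric — this is a counterexample.)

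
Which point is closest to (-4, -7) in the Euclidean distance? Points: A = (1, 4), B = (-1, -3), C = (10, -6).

Distances: d(A) ≈ 12.083, d(B) = 5, d(C) ≈ 14.0357. Nearest: B = (-1, -3) with distance 5.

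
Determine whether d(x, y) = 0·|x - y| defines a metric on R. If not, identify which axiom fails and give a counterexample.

No. With c = 0, d(x,y) = 0 for all x, y. This fails identity of indiscernibles: d(1, 3) = 0 but 1 ≠ 3.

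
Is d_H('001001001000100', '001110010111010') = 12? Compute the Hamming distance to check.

Differing positions: 4, 5, 6, 8, 9, 10, 11, 12, 13, 14. Hamming distance = 10, so the claim that d_H = 12 is false.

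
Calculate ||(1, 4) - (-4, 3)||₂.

√(Σ(x_i - y_i)²) = √((1 - (-4))² + (4 - 3)²)
= √(5² + 1²) = √(25 + 1) = √26 ≈ 5.099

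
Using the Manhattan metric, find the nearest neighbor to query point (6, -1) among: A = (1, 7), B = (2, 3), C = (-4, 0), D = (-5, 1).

Distances: d(A) = 13, d(B) = 8, d(C) = 11, d(D) = 13. Nearest: B = (2, 3) with distance 8.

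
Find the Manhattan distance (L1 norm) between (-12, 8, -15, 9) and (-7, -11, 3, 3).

Σ|x_i - y_i| = |-12 - (-7)| + |8 - (-11)| + |-15 - 3| + |9 - 3| = 5 + 19 + 18 + 6 = 48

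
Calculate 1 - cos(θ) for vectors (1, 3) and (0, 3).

With u = (1, 3), v = (0, 3):
u·v = 1·0 + 3·3 = 0 + 9 = 9.
|u| = √(1² + 3²) = √10, |v| = √(0² + 3²) = √9, so |u||v| = √(10·9) = √90.
cos θ = (u·v)/(|u||v|) = 9/√90 ≈ 0.9487
Cosine distance = 1 - cos θ ≈ 1 - 0.9487 = 0.0513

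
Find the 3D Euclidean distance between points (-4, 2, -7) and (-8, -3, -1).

√(Σ(x_i - y_i)²) = √((-4 - (-8))² + (2 - (-3))² + (-7 - (-1))²)
= √(4² + 5² + (-6)²) = √(16 + 25 + 36) = √77 ≈ 8.775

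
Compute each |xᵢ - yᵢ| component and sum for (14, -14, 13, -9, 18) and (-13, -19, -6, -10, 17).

Σ|x_i - y_i| = |14 - (-13)| + |-14 - (-19)| + |13 - (-6)| + |-9 - (-10)| + |18 - 17| = 27 + 5 + 19 + 1 + 1 = 53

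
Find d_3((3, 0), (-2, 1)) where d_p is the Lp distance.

(Σ|x_i - y_i|^3)^(1/3) = (|3 - (-2)|^3 + |0 - 1|^3)^(1/3)
= (5^3 + 1^3)^(1/3) = (125 + 1)^(1/3) = (126)^(1/3) ≈ 5.0133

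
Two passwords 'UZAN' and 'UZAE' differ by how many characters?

Differing positions: 4. Hamming distance = 1.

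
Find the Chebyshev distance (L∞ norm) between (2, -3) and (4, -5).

max(|x_i - y_i|) = max(|2 - 4|, |-3 - (-5)|) = max(2, 2) = 2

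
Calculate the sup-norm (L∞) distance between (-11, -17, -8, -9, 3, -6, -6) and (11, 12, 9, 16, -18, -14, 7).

max(|x_i - y_i|) = max(|-11 - 11|, |-17 - 12|, |-8 - 9|, |-9 - 16|, |3 - (-18)|, |-6 - (-14)|, |-6 - 7|) = max(22, 29, 17, 25, 21, 8, 13) = 29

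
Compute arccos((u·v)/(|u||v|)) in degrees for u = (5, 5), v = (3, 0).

With u = (5, 5), v = (3, 0):
u·v = 5·3 + 5·0 = 15 + 0 = 15.
|u| = √(5² + 5²) = √50, |v| = √(3² + 0²) = √9, so |u||v| = √(50·9) = √450.
cos θ = (u·v)/(|u||v|) = 15/√450 ≈ 0.707107
θ = arccos(0.707107) ≈ 45°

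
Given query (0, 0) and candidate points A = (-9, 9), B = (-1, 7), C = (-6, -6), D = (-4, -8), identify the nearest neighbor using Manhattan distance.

Distances: d(A) = 18, d(B) = 8, d(C) = 12, d(D) = 12. Nearest: B = (-1, 7) with distance 8.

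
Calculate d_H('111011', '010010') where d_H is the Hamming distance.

Differing positions: 1, 3, 6. Hamming distance = 3.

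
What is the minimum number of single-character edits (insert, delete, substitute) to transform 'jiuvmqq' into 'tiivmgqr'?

Let D[i][j] be the edit distance between the first i characters of 'jiuvmqq' and the first j characters of 'tiivmgqr', with D[i][0] = i, D[0][j] = j, and D[i][j] = D[i-1][j-1] if the characters match, else 1 + min(D[i-1][j], D[i][j-1], D[i-1][j-1]). Filling the table (rows: prefixes of 'jiuvmqq', columns: prefixes of 'tiivmgqr'):
     ε  t  i  i  v  m  g  q  r
  ε  0  1  2  3  4  5  6  7  8
  j  1  1  2  3  4  5  6  7  8
  i  2  2  1  2  3  4  5  6  7
  u  3  3  2  2  3  4  5  6  7
  v  4  4  3  3  2  3  4  5  6
  m  5  5  4  4  3  2  3  4  5
  q  6  6  5  5  4  3  3  3  4
  q  7  7  6  6  5  4  4  3  4
The bottom-right entry gives D[7][8] = 4, so no sequence of fewer than 4 edits works. Backtracking through the table gives one optimal edit sequence (4 edits):
  jiuvmqq → tiuvmqq (sub j→t @1)
  tiuvmqq → tiivmqq (sub u→i @3)
  tiivmqq → tiivmgqq (ins g @6)
  tiivmgqq → tiivmgqr (sub q→r @8)
Edit distance = 4.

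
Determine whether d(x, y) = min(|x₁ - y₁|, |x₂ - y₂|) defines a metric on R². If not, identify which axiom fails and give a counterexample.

No. d fails identity of indiscernibles: take x = (-1, 0) and y = (-1, 9). Then d(x,y) = min(|-1 - (-1)|, |0 - 9|) = min(0, 9) = 0, yet x ≠ y.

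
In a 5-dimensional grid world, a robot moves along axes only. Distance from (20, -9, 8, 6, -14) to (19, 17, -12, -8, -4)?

Σ|x_i - y_i| = |20 - 19| + |-9 - 17| + |8 - (-12)| + |6 - (-8)| + |-14 - (-4)| = 1 + 26 + 20 + 14 + 10 = 71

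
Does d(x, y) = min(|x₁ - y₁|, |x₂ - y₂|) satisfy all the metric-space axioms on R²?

No. d fails identity of indiscernibles: take x = (-1, 0) and y = (-1, 9). Then d(x,y) = min(|-1 - (-1)|, |0 - 9|) = min(0, 9) = 0, yet x ≠ y.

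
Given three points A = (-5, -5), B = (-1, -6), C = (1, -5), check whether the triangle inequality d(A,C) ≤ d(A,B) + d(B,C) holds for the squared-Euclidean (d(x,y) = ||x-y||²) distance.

d(A,B) = 4² + 1² = 17, d(B,C) = 2² + 1² = 5, d(A,C) = 6² + 0² = 36.
d(A,C) = 36 > 17 + 5 = 22. Triangle inequality is VIOLATED. (Squared-Euclidean is not a metric — this is a counterexample.)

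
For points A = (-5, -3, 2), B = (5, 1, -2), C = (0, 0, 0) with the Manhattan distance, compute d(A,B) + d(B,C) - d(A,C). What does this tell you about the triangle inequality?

d(A,B) = 10 + 4 + 4 = 18, d(B,C) = 5 + 1 + 2 = 8, d(A,C) = 5 + 3 + 2 = 10.
d(A,B) + d(B,C) - d(A,C) = 18 + 8 - 10 = 26 - 10 = 16. This is ≥ 0, so the triangle inequality holds for these points.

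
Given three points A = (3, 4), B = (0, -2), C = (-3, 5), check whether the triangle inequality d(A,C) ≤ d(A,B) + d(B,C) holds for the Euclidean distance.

d(A,B) = √(3² + 6²) = √45 ≈ 6.7082, d(B,C) = √(3² + 7²) = √58 ≈ 7.6158, d(A,C) = √(6² + 1²) = √37 ≈ 6.0828.
d(A,C) ≈ 6.0828 ≤ 6.7082 + 7.6158 = 14.324. Triangle inequality is satisfied.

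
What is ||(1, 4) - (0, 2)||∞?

max(|x_i - y_i|) = max(|1 - 0|, |4 - 2|) = max(1, 2) = 2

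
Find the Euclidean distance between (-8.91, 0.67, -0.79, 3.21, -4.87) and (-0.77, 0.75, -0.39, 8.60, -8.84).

√(Σ(x_i - y_i)²) = √((-8.91 - (-0.77))² + (0.67 - 0.75)² + (-0.79 - (-0.39))² + (3.21 - 8.6)² + (-4.87 - (-8.84))²)
= √((-8.14)² + (-0.08)² + (-0.4)² + (-5.39)² + 3.97²) = √(66.2596 + 0.0064 + 0.16 + 29.0521 + 15.7609) = √111.239 ≈ 10.547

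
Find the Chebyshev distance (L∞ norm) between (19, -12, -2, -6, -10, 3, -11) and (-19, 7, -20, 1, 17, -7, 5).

max(|x_i - y_i|) = max(|19 - (-19)|, |-12 - 7|, |-2 - (-20)|, |-6 - 1|, |-10 - 17|, |3 - (-7)|, |-11 - 5|) = max(38, 19, 18, 7, 27, 10, 16) = 38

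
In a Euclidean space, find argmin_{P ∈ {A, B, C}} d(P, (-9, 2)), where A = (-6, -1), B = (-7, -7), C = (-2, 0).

Distances: d(A) ≈ 4.2426, d(B) ≈ 9.2195, d(C) ≈ 7.2801. Nearest: A = (-6, -1) with distance 4.2426.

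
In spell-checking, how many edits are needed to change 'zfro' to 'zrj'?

Let D[i][j] be the edit distance between the first i characters of 'zfro' and the first j characters of 'zrj', with D[i][0] = i, D[0][j] = j, and D[i][j] = D[i-1][j-1] if the characters match, else 1 + min(D[i-1][j], D[i][j-1], D[i-1][j-1]). Filling the table (rows: prefixes of 'zfro', columns: prefixes of 'zrj'):
     ε  z  r  j
  ε  0  1  2  3
  z  1  0  1  2
  f  2  1  1  2
  r  3  2  1  2
  o  4  3  2  2
The bottom-right entry gives D[4][3] = 2, so no sequence of fewer than 2 edits works. Backtracking through the table gives one optimal edit sequence (2 edits):
  zfro → zro (del f @2)
  zro → zrj (sub o→j @3)
Edit distance = 2.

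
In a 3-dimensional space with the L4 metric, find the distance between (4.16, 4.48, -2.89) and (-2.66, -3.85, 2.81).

(Σ|x_i - y_i|^4)^(1/4) = (|4.16 - (-2.66)|^4 + |4.48 - (-3.85)|^4 + |-2.89 - 2.81|^4)^(1/4)
= (6.82^4 + 8.33^4 + 5.7^4)^(1/4) ≈ (2163.4034 + 4814.8194 + 1055.6001)^(1/4) = (8033.8229)^(1/4) ≈ 9.4674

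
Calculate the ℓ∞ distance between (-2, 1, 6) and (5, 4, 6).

max(|x_i - y_i|) = max(|-2 - 5|, |1 - 4|, |6 - 6|) = max(7, 3, 0) = 7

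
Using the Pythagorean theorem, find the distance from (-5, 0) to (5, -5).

√(Σ(x_i - y_i)²) = √((-5 - 5)² + (0 - (-5))²)
= √((-10)² + 5²) = √(100 + 25) = √125 ≈ 11.1803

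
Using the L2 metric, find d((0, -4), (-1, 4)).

√(Σ(x_i - y_i)²) = √((0 - (-1))² + (-4 - 4)²)
= √(1² + (-8)²) = √(1 + 64) = √65 ≈ 8.0623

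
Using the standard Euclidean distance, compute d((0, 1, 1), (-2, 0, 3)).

(Σ|x_i - y_i|^2)^(1/2) = (|0 - (-2)|^2 + |1 - 0|^2 + |1 - 3|^2)^(1/2)
= (2^2 + 1^2 + 2^2)^(1/2) = (4 + 1 + 4)^(1/2) = (9)^(1/2) = 3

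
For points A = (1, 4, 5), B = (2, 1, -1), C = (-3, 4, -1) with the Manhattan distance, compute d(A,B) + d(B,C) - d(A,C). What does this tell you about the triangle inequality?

d(A,B) = 1 + 3 + 6 = 10, d(B,C) = 5 + 3 + 0 = 8, d(A,C) = 4 + 0 + 6 = 10.
d(A,B) + d(B,C) - d(A,C) = 10 + 8 - 10 = 18 - 10 = 8. This is ≥ 0, so the triangle inequality holds for these points.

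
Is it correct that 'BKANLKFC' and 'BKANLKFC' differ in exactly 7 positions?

Differing positions: none. Hamming distance = 0, so the claim that d_H = 7 is false.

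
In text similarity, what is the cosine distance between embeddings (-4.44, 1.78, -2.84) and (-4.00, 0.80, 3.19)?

With u = (-4.44, 1.78, -2.84), v = (-4.00, 0.80, 3.19):
u·v = (-4.44)·(-4) + 1.78·0.8 + (-2.84)·3.19 = 17.76 + 1.424 + (-9.0596) = 10.1244.
|u| = √((-4.44)² + 1.78² + (-2.84)²) = √(19.7136 + 3.1684 + 8.0656) = √30.9476, |v| = √((-4)² + 0.8² + 3.19²) = √(16 + 0.64 + 10.1761) = √26.8161.
cos θ = (u·v)/(|u||v|) = 10.1244/(√30.9476·√26.8161) ≈ 0.3514
Cosine distance = 1 - cos θ ≈ 1 - 0.3514 = 0.6486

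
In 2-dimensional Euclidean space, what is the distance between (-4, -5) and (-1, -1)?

√(Σ(x_i - y_i)²) = √((-4 - (-1))² + (-5 - (-1))²)
= √((-3)² + (-4)²) = √(9 + 16) = √25 = 5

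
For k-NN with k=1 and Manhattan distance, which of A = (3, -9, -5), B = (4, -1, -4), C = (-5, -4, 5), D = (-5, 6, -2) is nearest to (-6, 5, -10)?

Distances: d(A) = 28, d(B) = 22, d(C) = 25, d(D) = 10. Nearest: D = (-5, 6, -2) with distance 10.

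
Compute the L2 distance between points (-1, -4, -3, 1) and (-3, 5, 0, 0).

(Σ|x_i - y_i|^2)^(1/2) = (|-1 - (-3)|^2 + |-4 - 5|^2 + |-3 - 0|^2 + |1 - 0|^2)^(1/2)
= (2^2 + 9^2 + 3^2 + 1^2)^(1/2) = (4 + 81 + 9 + 1)^(1/2) = (95)^(1/2) ≈ 9.7468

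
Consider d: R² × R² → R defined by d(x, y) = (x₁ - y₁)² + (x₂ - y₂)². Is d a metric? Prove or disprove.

No. The squared Euclidean distance fails the triangle inequality. Counterexample: x = (0, 0), y = (5, 1), z = (10, 2). d(x,z) = 10² + 2² = 104, but d(x,y) + d(y,z) = (5² + 1²) + (5² + 1²) = 26 + 26 = 52. Since 104 > 52, the triangle inequality is violated. (Note: √d, the ordinary Euclidean distance, IS a metric.)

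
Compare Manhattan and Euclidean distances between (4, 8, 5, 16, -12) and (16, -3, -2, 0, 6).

L1 = |4 - 16| + |8 - (-3)| + |5 - (-2)| + |16 - 0| + |-12 - 6| = 12 + 11 + 7 + 16 + 18 = 64
L2 = √(12² + 11² + 7² + 16² + 18²) = √894 ≈ 29.8998
L1 ≥ L2 always (equality iff movement is along one axis); L1 > L2 here.
Ratio L1/L2 = 64/√894 ≈ 2.1405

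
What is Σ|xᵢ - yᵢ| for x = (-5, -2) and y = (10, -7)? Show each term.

Σ|x_i - y_i| = |-5 - 10| + |-2 - (-7)| = 15 + 5 = 20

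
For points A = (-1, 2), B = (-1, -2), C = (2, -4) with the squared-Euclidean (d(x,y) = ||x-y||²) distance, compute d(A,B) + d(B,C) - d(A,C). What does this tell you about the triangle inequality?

d(A,B) = 0² + 4² = 16, d(B,C) = 3² + 2² = 13, d(A,C) = 3² + 6² = 45.
d(A,B) + d(B,C) - d(A,C) = 16 + 13 - 45 = 29 - 45 = -16. This is < 0, so the triangle inequality FAILS for these points (squared-Euclidean is not a metric).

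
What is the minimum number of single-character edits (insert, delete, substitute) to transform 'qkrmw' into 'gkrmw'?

Let D[i][j] be the edit distance between the first i characters of 'qkrmw' and the first j characters of 'gkrmw', with D[i][0] = i, D[0][j] = j, and D[i][j] = D[i-1][j-1] if the characters match, else 1 + min(D[i-1][j], D[i][j-1], D[i-1][j-1]). Filling the table (rows: prefixes of 'qkrmw', columns: prefixes of 'gkrmw'):
     ε  g  k  r  m  w
  ε  0  1  2  3  4  5
  q  1  1  2  3  4  5
  k  2  2  1  2  3  4
  r  3  3  2  1  2  3
  m  4  4  3  2  1  2
  w  5  5  4  3  2  1
The bottom-right entry gives D[5][5] = 1, so no sequence of fewer than 1 edit works. Backtracking through the table gives one optimal edit sequence (1 edit):
  qkrmw → gkrmw (sub q→g @1)
Edit distance = 1.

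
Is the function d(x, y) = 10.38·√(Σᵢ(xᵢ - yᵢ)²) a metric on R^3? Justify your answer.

Yes. The L2 (Euclidean) norm induces a metric on R^3, and multiplying a metric by a positive constant 10.38 > 0 preserves all four axioms: non-negativity (10.38·||x-y|| ≥ 0), identity (10.38·||x-y|| = 0 ⟺ ||x-y|| = 0 ⟺ x = y), symmetry (||x-y|| = ||y-x||), and the triangle inequality (10.38·||x-z|| ≤ 10.38·||x-y|| + 10.38·||y-z||). So d is a metric.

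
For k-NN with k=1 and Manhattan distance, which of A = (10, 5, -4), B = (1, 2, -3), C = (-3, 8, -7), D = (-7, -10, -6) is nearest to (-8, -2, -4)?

Distances: d(A) = 25, d(B) = 14, d(C) = 18, d(D) = 11. Nearest: D = (-7, -10, -6) with distance 11.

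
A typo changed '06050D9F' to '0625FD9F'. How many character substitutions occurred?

Differing positions: 3, 5. Hamming distance = 2.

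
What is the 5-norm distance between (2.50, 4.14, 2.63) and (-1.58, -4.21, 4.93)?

(Σ|x_i - y_i|^5)^(1/5) = (|2.5 - (-1.58)|^5 + |4.14 - (-4.21)|^5 + |2.63 - 4.93|^5)^(1/5)
= (4.08^5 + 8.35^5 + 2.3^5)^(1/5) ≈ (1130.5787 + 40591.2455 + 64.3634)^(1/5) = (41786.1876)^(1/5) ≈ 8.3986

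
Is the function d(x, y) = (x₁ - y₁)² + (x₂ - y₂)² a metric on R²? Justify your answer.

No. The squared Euclidean distance fails the triangle inequality. Counterexample: x = (0, 0), y = (4, 2), z = (8, 4). d(x,z) = 8² + 4² = 80, but d(x,y) + d(y,z) = (4² + 2²) + (4² + 2²) = 20 + 20 = 40. Since 80 > 40, the triangle inequality is violated. (Note: √d, the ordinary Euclidean distance, IS a metric.)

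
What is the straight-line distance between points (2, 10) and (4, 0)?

√(Σ(x_i - y_i)²) = √((2 - 4)² + (10 - 0)²)
= √((-2)² + 10²) = √(4 + 100) = √104 ≈ 10.198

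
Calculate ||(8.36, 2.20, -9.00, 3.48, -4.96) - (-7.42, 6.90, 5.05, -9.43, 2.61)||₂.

√(Σ(x_i - y_i)²) = √((8.36 - (-7.42))² + (2.2 - 6.9)² + (-9 - 5.05)² + (3.48 - (-9.43))² + (-4.96 - 2.61)²)
= √(15.78² + (-4.7)² + (-14.05)² + 12.91² + (-7.57)²) = √(249.0084 + 22.09 + 197.4025 + 166.6681 + 57.3049) = √692.4739 ≈ 26.3149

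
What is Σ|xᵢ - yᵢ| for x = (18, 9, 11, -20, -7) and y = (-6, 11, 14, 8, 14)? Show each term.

Σ|x_i - y_i| = |18 - (-6)| + |9 - 11| + |11 - 14| + |-20 - 8| + |-7 - 14| = 24 + 2 + 3 + 28 + 21 = 78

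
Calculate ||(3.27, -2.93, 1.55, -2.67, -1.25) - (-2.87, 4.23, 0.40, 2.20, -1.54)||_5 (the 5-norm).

(Σ|x_i - y_i|^5)^(1/5) = (|3.27 - (-2.87)|^5 + |-2.93 - 4.23|^5 + |1.55 - 0.4|^5 + |-2.67 - 2.2|^5 + |-1.25 - (-1.54)|^5)^(1/5)
= (6.14^5 + 7.16^5 + 1.15^5 + 4.87^5 + 0.29^5)^(1/5) ≈ (8726.5354 + 18817.6381 + 2.0114 + 2739.3329 + 0.0021)^(1/5) = (30285.5199)^(1/5) ≈ 7.8749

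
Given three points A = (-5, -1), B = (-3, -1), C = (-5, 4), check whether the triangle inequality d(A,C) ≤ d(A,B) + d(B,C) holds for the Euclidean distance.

d(A,B) = √(2² + 0²) = √4 = 2, d(B,C) = √(2² + 5²) = √29 ≈ 5.3852, d(A,C) = √(0² + 5²) = √25 = 5.
d(A,C) = 5 ≤ 2 + 5.3852 = 7.3852. Triangle inequality is satisfied.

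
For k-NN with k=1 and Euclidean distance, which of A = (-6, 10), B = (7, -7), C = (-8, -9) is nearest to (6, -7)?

Distances: d(A) ≈ 20.8087, d(B) = 1, d(C) ≈ 14.1421. Nearest: B = (7, -7) with distance 1.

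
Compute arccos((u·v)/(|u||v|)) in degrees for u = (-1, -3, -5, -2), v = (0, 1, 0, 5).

With u = (-1, -3, -5, -2), v = (0, 1, 0, 5):
u·v = (-1)·0 + (-3)·1 + (-5)·0 + (-2)·5 = 0 + (-3) + 0 + (-10) = -13.
|u| = √((-1)² + (-3)² + (-5)² + (-2)²) = √39, |v| = √(0² + 1² + 0² + 5²) = √26, so |u||v| = √(39·26) = √1014.
cos θ = (u·v)/(|u||v|) = -13/√1014 ≈ -0.408248
θ = arccos(-0.408248) ≈ 114.09°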